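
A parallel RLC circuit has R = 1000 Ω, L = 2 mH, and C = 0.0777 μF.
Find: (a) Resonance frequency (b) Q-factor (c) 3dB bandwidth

Step 1 — Resonance: ω₀ = 1/√(LC) = 1/√(0.002·7.77e-08) = 8.022e+04 rad/s.
Step 2 — f₀ = ω₀/(2π) = 1.277e+04 Hz.
Step 3 — Parallel Q: Q = R/(ω₀L) = 1000/(8.022e+04·0.002) = 6.233.
Step 4 — Bandwidth: Δω = ω₀/Q = 1.287e+04 rad/s; BW = Δω/(2π) = 2048 Hz.

(a) f₀ = 1.277e+04 Hz  (b) Q = 6.233  (c) BW = 2048 Hz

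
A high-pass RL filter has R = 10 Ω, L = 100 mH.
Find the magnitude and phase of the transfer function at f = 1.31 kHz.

Step 1 — Angular frequency: ω = 2π·1310 = 8231 rad/s.
Step 2 — Transfer function: H(jω) = jωL/(R + jωL).
Step 3 — Numerator jωL = j·823.1; denominator R + jωL = 10 + j823.1.
Step 4 — H = 0.9999 + j0.01215.
Step 5 — Magnitude: |H| = 0.9999 (-0.0 dB); phase: φ = 0.7°.

|H| = 0.9999 (-0.0 dB), φ = 0.7°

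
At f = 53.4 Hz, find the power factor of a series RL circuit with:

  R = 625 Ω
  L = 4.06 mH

Step 1 — Angular frequency: ω = 2π·f = 2π·53.4 = 335.5 rad/s.
Step 2 — Component impedances:
  R: Z = R = 625 Ω
  L: Z = jωL = j·335.5·0.00406 = 0 + j1.362 Ω
Step 3 — Series combination: Z_total = R + L = 625 + j1.362 Ω = 625∠0.1° Ω.
Step 4 — Power factor: PF = cos(φ) = Re(Z)/|Z| = 625/625 = 1.
Step 5 — Type: Im(Z) = 1.362 ⇒ lagging (phase φ = 0.1°).

PF = 1 (lagging, φ = 0.1°)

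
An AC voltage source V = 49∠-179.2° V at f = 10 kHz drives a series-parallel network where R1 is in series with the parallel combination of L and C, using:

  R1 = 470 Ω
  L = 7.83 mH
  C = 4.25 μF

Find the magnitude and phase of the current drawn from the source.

Step 1 — Angular frequency: ω = 2π·f = 2π·1e+04 = 6.283e+04 rad/s.
Step 2 — Component impedances:
  R1: Z = R = 470 Ω
  L: Z = jωL = j·6.283e+04·0.00783 = 0 + j492 Ω
  C: Z = 1/(jωC) = -j/(ω·C) = 0 - j3.745 Ω
Step 3 — Parallel branch: L || C = 1/(1/L + 1/C) = 0 - j3.774 Ω.
Step 4 — Series with R1: Z_total = R1 + (L || C) = 470 - j3.774 Ω = 470∠-0.5° Ω.
Step 5 — Source phasor: V = 49∠-179.2° V = -49 - j0.6841 V.
Step 6 — Ohm's law: I = V / Z_total = (-49 - j0.6841) / (470 - j3.774) = -0.1042 - j0.002292 A.
Step 7 — Convert to polar: |I| = 0.1043 A, ∠I = -178.7°.

I = 0.1043∠-178.7° A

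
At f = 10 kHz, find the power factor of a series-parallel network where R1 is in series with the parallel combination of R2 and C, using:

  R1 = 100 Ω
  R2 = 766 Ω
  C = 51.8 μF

Step 1 — Angular frequency: ω = 2π·f = 2π·1e+04 = 6.283e+04 rad/s.
Step 2 — Component impedances:
  R1: Z = R = 100 Ω
  R2: Z = R = 766 Ω
  C: Z = 1/(jωC) = -j/(ω·C) = 0 - j0.3072 Ω
Step 3 — Parallel branch: R2 || C = 1/(1/R2 + 1/C) = 0.0001232 - j0.3072 Ω.
Step 4 — Series with R1: Z_total = R1 + (R2 || C) = 100 - j0.3072 Ω = 100∠-0.2° Ω.
Step 5 — Power factor: PF = cos(φ) = Re(Z)/|Z| = 100/100 = 1.
Step 6 — Type: Im(Z) = -0.3072 ⇒ leading (phase φ = -0.2°).

PF = 1 (leading, φ = -0.2°)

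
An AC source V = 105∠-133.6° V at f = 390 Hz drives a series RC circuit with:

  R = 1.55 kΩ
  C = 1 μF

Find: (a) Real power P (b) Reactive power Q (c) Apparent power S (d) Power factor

Step 1 — Angular frequency: ω = 2π·f = 2π·390 = 2450 rad/s.
Step 2 — Component impedances:
  R: Z = R = 1550 Ω
  C: Z = 1/(jωC) = -j/(ω·C) = 0 - j408.1 Ω
Step 3 — Series combination: Z_total = R + C = 1550 - j408.1 Ω = 1603∠-14.8° Ω.
Step 4 — Source phasor: V = 105∠-133.6° V = -72.41 - j76.04 V.
Step 5 — Current: I = V / Z = -0.03161 - j0.05738 A = 0.06551∠-118.8° A.
Step 6 — Complex power: S = V·I* = 6.652 - j1.751 VA.
Step 7 — Real power: P = Re(S) = 6.652 W.
Step 8 — Reactive power: Q = Im(S) = -1.751 VAR.
Step 9 — Apparent power: |S| = 6.878 VA.
Step 10 — Power factor: PF = P/|S| = 0.967 (leading).

(a) P = 6.652 W  (b) Q = -1.751 VAR  (c) S = 6.878 VA  (d) PF = 0.967 (leading)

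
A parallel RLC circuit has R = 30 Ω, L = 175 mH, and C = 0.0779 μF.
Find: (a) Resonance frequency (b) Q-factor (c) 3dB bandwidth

Step 1 — Resonance: ω₀ = 1/√(LC) = 1/√(0.175·7.79e-08) = 8565 rad/s.
Step 2 — f₀ = ω₀/(2π) = 1363 Hz.
Step 3 — Parallel Q: Q = R/(ω₀L) = 30/(8565·0.175) = 0.02002.
Step 4 — Bandwidth: Δω = ω₀/Q = 4.279e+05 rad/s; BW = Δω/(2π) = 6.81e+04 Hz.

(a) f₀ = 1363 Hz  (b) Q = 0.02002  (c) BW = 6.81e+04 Hz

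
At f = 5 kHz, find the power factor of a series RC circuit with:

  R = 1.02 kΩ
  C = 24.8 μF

Step 1 — Angular frequency: ω = 2π·f = 2π·5000 = 3.142e+04 rad/s.
Step 2 — Component impedances:
  R: Z = R = 1020 Ω
  C: Z = 1/(jωC) = -j/(ω·C) = 0 - j1.284 Ω
Step 3 — Series combination: Z_total = R + C = 1020 - j1.284 Ω = 1020∠-0.1° Ω.
Step 4 — Power factor: PF = cos(φ) = Re(Z)/|Z| = 1020/1020 = 1.
Step 5 — Type: Im(Z) = -1.284 ⇒ leading (phase φ = -0.1°).

PF = 1 (leading, φ = -0.1°)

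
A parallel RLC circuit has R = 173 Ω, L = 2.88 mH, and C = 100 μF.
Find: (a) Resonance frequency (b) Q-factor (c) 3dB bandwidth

Step 1 — Resonance: ω₀ = 1/√(LC) = 1/√(0.00288·0.0001) = 1863 rad/s.
Step 2 — f₀ = ω₀/(2π) = 296.6 Hz.
Step 3 — Parallel Q: Q = R/(ω₀L) = 173/(1863·0.00288) = 32.24.
Step 4 — Bandwidth: Δω = ω₀/Q = 57.8 rad/s; BW = Δω/(2π) = 9.2 Hz.

(a) f₀ = 296.6 Hz  (b) Q = 32.24  (c) BW = 9.2 Hz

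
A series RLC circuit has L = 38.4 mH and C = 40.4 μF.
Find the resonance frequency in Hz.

Step 1 — Resonance condition Im(Z)=0 gives ω₀ = 1/√(LC).
Step 2 — ω₀ = 1/√(0.0384·4.04e-05) = 802.9 rad/s.
Step 3 — f₀ = ω₀/(2π) = 127.8 Hz.

f₀ = 127.8 Hz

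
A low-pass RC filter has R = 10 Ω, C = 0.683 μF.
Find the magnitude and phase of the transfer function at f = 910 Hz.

Step 1 — Angular frequency: ω = 2π·910 = 5718 rad/s.
Step 2 — Transfer function: H(jω) = 1/(1 + jωRC).
Step 3 — Denominator: 1 + jωRC = 1 + j·5718·10·6.83e-07 = 1 + j0.03905.
Step 4 — H = 0.9985 - j0.03899.
Step 5 — Magnitude: |H| = 0.9992 (-0.0 dB); phase: φ = -2.2°.

|H| = 0.9992 (-0.0 dB), φ = -2.2°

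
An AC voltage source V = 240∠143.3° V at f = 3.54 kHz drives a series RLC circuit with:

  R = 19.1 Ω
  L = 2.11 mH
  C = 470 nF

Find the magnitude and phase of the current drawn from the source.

Step 1 — Angular frequency: ω = 2π·f = 2π·3540 = 2.224e+04 rad/s.
Step 2 — Component impedances:
  R: Z = R = 19.1 Ω
  L: Z = jωL = j·2.224e+04·0.00211 = 0 + j46.93 Ω
  C: Z = 1/(jωC) = -j/(ω·C) = 0 - j95.66 Ω
Step 3 — Series combination: Z_total = R + L + C = 19.1 - j48.73 Ω = 52.34∠-68.6° Ω.
Step 4 — Source phasor: V = 240∠143.3° V = -192.4 + j143.4 V.
Step 5 — Ohm's law: I = V / Z_total = (-192.4 + j143.4) / (19.1 - j48.73) = -3.893 - j2.423 A.
Step 6 — Convert to polar: |I| = 4.586 A, ∠I = -148.1°.

I = 4.586∠-148.1° A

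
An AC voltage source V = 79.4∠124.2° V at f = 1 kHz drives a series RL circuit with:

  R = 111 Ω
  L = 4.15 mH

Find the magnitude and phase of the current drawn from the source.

Step 1 — Angular frequency: ω = 2π·f = 2π·1000 = 6283 rad/s.
Step 2 — Component impedances:
  R: Z = R = 111 Ω
  L: Z = jωL = j·6283·0.00415 = 0 + j26.08 Ω
Step 3 — Series combination: Z_total = R + L = 111 + j26.08 Ω = 114∠13.2° Ω.
Step 4 — Source phasor: V = 79.4∠124.2° V = -44.63 + j65.67 V.
Step 5 — Ohm's law: I = V / Z_total = (-44.63 + j65.67) / (111 + j26.08) = -0.2493 + j0.6502 A.
Step 6 — Convert to polar: |I| = 0.6964 A, ∠I = 111.0°.

I = 0.6964∠111.0° A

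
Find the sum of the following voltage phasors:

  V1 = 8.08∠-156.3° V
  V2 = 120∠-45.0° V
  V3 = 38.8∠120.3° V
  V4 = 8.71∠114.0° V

Step 1 — Convert each phasor to rectangular form:
  V1 = 8.08·(cos(-156.3°) + j·sin(-156.3°)) = -7.399 - j3.248 V
  V2 = 120·(cos(-45.0°) + j·sin(-45.0°)) = 84.85 - j84.85 V
  V3 = 38.8·(cos(120.3°) + j·sin(120.3°)) = -19.58 + j33.5 V
  V4 = 8.71·(cos(114.0°) + j·sin(114.0°)) = -3.543 + j7.957 V
Step 2 — Sum components: V_total = 54.34 - j46.64 V.
Step 3 — Convert to polar: |V_total| = 71.61 V, ∠V_total = -40.6°.

V_total = 71.61∠-40.6° V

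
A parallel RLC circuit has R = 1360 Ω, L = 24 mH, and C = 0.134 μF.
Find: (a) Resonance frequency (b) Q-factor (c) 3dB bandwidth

Step 1 — Resonance: ω₀ = 1/√(LC) = 1/√(0.024·1.34e-07) = 1.763e+04 rad/s.
Step 2 — f₀ = ω₀/(2π) = 2806 Hz.
Step 3 — Parallel Q: Q = R/(ω₀L) = 1360/(1.763e+04·0.024) = 3.214.
Step 4 — Bandwidth: Δω = ω₀/Q = 5487 rad/s; BW = Δω/(2π) = 873.3 Hz.

(a) f₀ = 2806 Hz  (b) Q = 3.214  (c) BW = 873.3 Hz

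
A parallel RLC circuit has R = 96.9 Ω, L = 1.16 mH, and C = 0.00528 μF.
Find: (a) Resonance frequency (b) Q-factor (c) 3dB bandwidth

Step 1 — Resonance: ω₀ = 1/√(LC) = 1/√(0.00116·5.28e-09) = 4.041e+05 rad/s.
Step 2 — f₀ = ω₀/(2π) = 6.431e+04 Hz.
Step 3 — Parallel Q: Q = R/(ω₀L) = 96.9/(4.041e+05·0.00116) = 0.2067.
Step 4 — Bandwidth: Δω = ω₀/Q = 1.955e+06 rad/s; BW = Δω/(2π) = 3.111e+05 Hz.

(a) f₀ = 6.431e+04 Hz  (b) Q = 0.2067  (c) BW = 3.111e+05 Hz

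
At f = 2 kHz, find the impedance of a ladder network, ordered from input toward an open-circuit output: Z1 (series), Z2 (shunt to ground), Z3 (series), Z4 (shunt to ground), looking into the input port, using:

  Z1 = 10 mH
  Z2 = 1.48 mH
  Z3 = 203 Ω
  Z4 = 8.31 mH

Step 1 — Angular frequency: ω = 2π·f = 2π·2000 = 1.257e+04 rad/s.
Step 2 — Component impedances:
  Z1: Z = jωL = j·1.257e+04·0.01 = 0 + j125.7 Ω
  Z2: Z = jωL = j·1.257e+04·0.00148 = 0 + j18.6 Ω
  Z3: Z = R = 203 Ω
  Z4: Z = jωL = j·1.257e+04·0.00831 = 0 + j104.4 Ω
Step 3 — Ladder network (open output): work backward from the far end, alternating series and parallel combinations. Z_in = 1.246 + j143.5 Ω = 143.5∠89.5° Ω.

Z = 1.246 + j143.5 Ω = 143.5∠89.5° Ω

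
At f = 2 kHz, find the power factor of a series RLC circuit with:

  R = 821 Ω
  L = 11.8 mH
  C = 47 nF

Step 1 — Angular frequency: ω = 2π·f = 2π·2000 = 1.257e+04 rad/s.
Step 2 — Component impedances:
  R: Z = R = 821 Ω
  L: Z = jωL = j·1.257e+04·0.0118 = 0 + j148.3 Ω
  C: Z = 1/(jωC) = -j/(ω·C) = 0 - j1693 Ω
Step 3 — Series combination: Z_total = R + L + C = 821 - j1545 Ω = 1749∠-62.0° Ω.
Step 4 — Power factor: PF = cos(φ) = Re(Z)/|Z| = 821/1749.5 = 0.4693.
Step 5 — Type: Im(Z) = -1545 ⇒ leading (phase φ = -62.0°).

PF = 0.4693 (leading, φ = -62.0°)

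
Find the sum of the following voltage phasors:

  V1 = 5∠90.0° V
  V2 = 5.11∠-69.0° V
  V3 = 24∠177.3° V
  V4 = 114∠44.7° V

Step 1 — Convert each phasor to rectangular form:
  V1 = 5·(cos(90.0°) + j·sin(90.0°)) = 0 + j5 V
  V2 = 5.11·(cos(-69.0°) + j·sin(-69.0°)) = 1.831 - j4.771 V
  V3 = 24·(cos(177.3°) + j·sin(177.3°)) = -23.97 + j1.131 V
  V4 = 114·(cos(44.7°) + j·sin(44.7°)) = 81.03 + j80.19 V
Step 2 — Sum components: V_total = 58.89 + j81.55 V.
Step 3 — Convert to polar: |V_total| = 100.6 V, ∠V_total = 54.2°.

V_total = 100.6∠54.2° V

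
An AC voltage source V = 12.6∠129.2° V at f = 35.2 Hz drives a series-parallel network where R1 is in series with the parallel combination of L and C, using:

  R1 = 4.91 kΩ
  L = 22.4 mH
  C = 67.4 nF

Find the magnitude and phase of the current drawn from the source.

Step 1 — Angular frequency: ω = 2π·f = 2π·35.2 = 221.2 rad/s.
Step 2 — Component impedances:
  R1: Z = R = 4910 Ω
  L: Z = jωL = j·221.2·0.0224 = 0 + j4.954 Ω
  C: Z = 1/(jωC) = -j/(ω·C) = 0 - j6.708e+04 Ω
Step 3 — Parallel branch: L || C = 1/(1/L + 1/C) = 0 + j4.955 Ω.
Step 4 — Series with R1: Z_total = R1 + (L || C) = 4910 + j4.955 Ω = 4910∠0.1° Ω.
Step 5 — Source phasor: V = 12.6∠129.2° V = -7.964 + j9.764 V.
Step 6 — Ohm's law: I = V / Z_total = (-7.964 + j9.764) / (4910 + j4.955) = -0.00162 + j0.00199 A.
Step 7 — Convert to polar: |I| = 0.002566 A, ∠I = 129.1°.

I = 0.002566∠129.1° A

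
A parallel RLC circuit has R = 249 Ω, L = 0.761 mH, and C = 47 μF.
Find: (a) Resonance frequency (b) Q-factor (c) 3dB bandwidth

Step 1 — Resonance: ω₀ = 1/√(LC) = 1/√(0.000761·4.7e-05) = 5288 rad/s.
Step 2 — f₀ = ω₀/(2π) = 841.5 Hz.
Step 3 — Parallel Q: Q = R/(ω₀L) = 249/(5288·0.000761) = 61.88.
Step 4 — Bandwidth: Δω = ω₀/Q = 85.45 rad/s; BW = Δω/(2π) = 13.6 Hz.

(a) f₀ = 841.5 Hz  (b) Q = 61.88  (c) BW = 13.6 Hz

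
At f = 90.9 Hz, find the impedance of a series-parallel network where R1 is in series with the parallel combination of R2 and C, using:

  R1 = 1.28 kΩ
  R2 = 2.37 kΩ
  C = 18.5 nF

Step 1 — Angular frequency: ω = 2π·f = 2π·90.9 = 571.1 rad/s.
Step 2 — Component impedances:
  R1: Z = R = 1280 Ω
  R2: Z = R = 2370 Ω
  C: Z = 1/(jωC) = -j/(ω·C) = 0 - j9.464e+04 Ω
Step 3 — Parallel branch: R2 || C = 1/(1/R2 + 1/C) = 2369 - j59.31 Ω.
Step 4 — Series with R1: Z_total = R1 + (R2 || C) = 3649 - j59.31 Ω = 3649∠-0.9° Ω.

Z = 3649 - j59.31 Ω = 3649∠-0.9° Ω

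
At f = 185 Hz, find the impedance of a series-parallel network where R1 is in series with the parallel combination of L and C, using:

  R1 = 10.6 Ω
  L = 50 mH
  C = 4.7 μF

Step 1 — Angular frequency: ω = 2π·f = 2π·185 = 1162 rad/s.
Step 2 — Component impedances:
  R1: Z = R = 10.6 Ω
  L: Z = jωL = j·1162·0.05 = 0 + j58.12 Ω
  C: Z = 1/(jωC) = -j/(ω·C) = 0 - j183 Ω
Step 3 — Parallel branch: L || C = 1/(1/L + 1/C) = 0 + j85.16 Ω.
Step 4 — Series with R1: Z_total = R1 + (L || C) = 10.6 + j85.16 Ω = 85.82∠82.9° Ω.

Z = 10.6 + j85.16 Ω = 85.82∠82.9° Ω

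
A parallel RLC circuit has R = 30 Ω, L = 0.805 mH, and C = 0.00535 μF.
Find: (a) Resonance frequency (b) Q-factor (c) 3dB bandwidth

Step 1 — Resonance: ω₀ = 1/√(LC) = 1/√(0.000805·5.35e-09) = 4.819e+05 rad/s.
Step 2 — f₀ = ω₀/(2π) = 7.669e+04 Hz.
Step 3 — Parallel Q: Q = R/(ω₀L) = 30/(4.819e+05·0.000805) = 0.07734.
Step 4 — Bandwidth: Δω = ω₀/Q = 6.231e+06 rad/s; BW = Δω/(2π) = 9.916e+05 Hz.

(a) f₀ = 7.669e+04 Hz  (b) Q = 0.07734  (c) BW = 9.916e+05 Hz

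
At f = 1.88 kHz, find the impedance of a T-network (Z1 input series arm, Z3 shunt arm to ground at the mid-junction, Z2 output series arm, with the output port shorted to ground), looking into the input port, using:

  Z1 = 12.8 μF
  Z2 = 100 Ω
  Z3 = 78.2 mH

Step 1 — Angular frequency: ω = 2π·f = 2π·1880 = 1.181e+04 rad/s.
Step 2 — Component impedances:
  Z1: Z = 1/(jωC) = -j/(ω·C) = 0 - j6.614 Ω
  Z2: Z = R = 100 Ω
  Z3: Z = jωL = j·1.181e+04·0.0782 = 0 + j923.7 Ω
Step 3 — With the output port shorted to ground, the output series arm Z2 runs from the junction to ground; the shunt arm Z3 also runs from the junction to ground. They appear in parallel: Z3 || Z2 = 98.84 + j10.7 Ω.
Step 4 — Series with input arm Z1: Z_in = Z1 + (Z3 || Z2) = 98.84 + j4.086 Ω = 98.93∠2.4° Ω.

Z = 98.84 + j4.086 Ω = 98.93∠2.4° Ω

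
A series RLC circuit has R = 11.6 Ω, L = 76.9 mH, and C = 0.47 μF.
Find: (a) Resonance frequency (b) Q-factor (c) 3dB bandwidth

Step 1 — Resonance condition Im(Z)=0 gives ω₀ = 1/√(LC).
Step 2 — ω₀ = 1/√(0.0769·4.7e-07) = 5260 rad/s.
Step 3 — f₀ = ω₀/(2π) = 837.2 Hz.
Step 4 — Series Q: Q = ω₀L/R = 5260·0.0769/11.6 = 34.87.
Step 5 — 3dB bandwidth: Δω = ω₀/Q = 150.8 rad/s; BW = Δω/(2π) = 24.01 Hz.

(a) f₀ = 837.2 Hz  (b) Q = 34.87  (c) BW = 24.01 Hz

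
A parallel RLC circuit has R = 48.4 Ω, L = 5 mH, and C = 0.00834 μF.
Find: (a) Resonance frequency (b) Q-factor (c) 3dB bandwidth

Step 1 — Resonance: ω₀ = 1/√(LC) = 1/√(0.005·8.34e-09) = 1.549e+05 rad/s.
Step 2 — f₀ = ω₀/(2π) = 2.465e+04 Hz.
Step 3 — Parallel Q: Q = R/(ω₀L) = 48.4/(1.549e+05·0.005) = 0.06251.
Step 4 — Bandwidth: Δω = ω₀/Q = 2.477e+06 rad/s; BW = Δω/(2π) = 3.943e+05 Hz.

(a) f₀ = 2.465e+04 Hz  (b) Q = 0.06251  (c) BW = 3.943e+05 Hz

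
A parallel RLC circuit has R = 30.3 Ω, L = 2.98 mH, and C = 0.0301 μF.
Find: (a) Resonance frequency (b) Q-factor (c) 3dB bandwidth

Step 1 — Resonance: ω₀ = 1/√(LC) = 1/√(0.00298·3.01e-08) = 1.056e+05 rad/s.
Step 2 — f₀ = ω₀/(2π) = 1.68e+04 Hz.
Step 3 — Parallel Q: Q = R/(ω₀L) = 30.3/(1.056e+05·0.00298) = 0.0963.
Step 4 — Bandwidth: Δω = ω₀/Q = 1.096e+06 rad/s; BW = Δω/(2π) = 1.745e+05 Hz.

(a) f₀ = 1.68e+04 Hz  (b) Q = 0.0963  (c) BW = 1.745e+05 Hz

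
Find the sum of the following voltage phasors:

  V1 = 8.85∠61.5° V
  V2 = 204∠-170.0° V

Step 1 — Convert each phasor to rectangular form:
  V1 = 8.85·(cos(61.5°) + j·sin(61.5°)) = 4.223 + j7.778 V
  V2 = 204·(cos(-170.0°) + j·sin(-170.0°)) = -200.9 - j35.42 V
Step 2 — Sum components: V_total = -196.7 - j27.65 V.
Step 3 — Convert to polar: |V_total| = 198.6 V, ∠V_total = -172.0°.

V_total = 198.6∠-172.0° V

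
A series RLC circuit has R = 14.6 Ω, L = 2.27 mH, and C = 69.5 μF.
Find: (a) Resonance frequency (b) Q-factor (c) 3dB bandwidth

Step 1 — Resonance: ω₀ = 1/√(LC) = 1/√(0.00227·6.95e-05) = 2518 rad/s.
Step 2 — f₀ = ω₀/(2π) = 400.7 Hz.
Step 3 — Series Q: Q = ω₀L/R = 2518·0.00227/14.6 = 0.3914.
Step 4 — Bandwidth: Δω = ω₀/Q = 6432 rad/s; BW = Δω/(2π) = 1024 Hz.

(a) f₀ = 400.7 Hz  (b) Q = 0.3914  (c) BW = 1024 Hz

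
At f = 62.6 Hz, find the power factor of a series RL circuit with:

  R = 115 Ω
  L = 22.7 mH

Step 1 — Angular frequency: ω = 2π·f = 2π·62.6 = 393.3 rad/s.
Step 2 — Component impedances:
  R: Z = R = 115 Ω
  L: Z = jωL = j·393.3·0.0227 = 0 + j8.929 Ω
Step 3 — Series combination: Z_total = R + L = 115 + j8.929 Ω = 115.3∠4.4° Ω.
Step 4 — Power factor: PF = cos(φ) = Re(Z)/|Z| = 115/115.35 = 0.997.
Step 5 — Type: Im(Z) = 8.929 ⇒ lagging (phase φ = 4.4°).

PF = 0.997 (lagging, φ = 4.4°)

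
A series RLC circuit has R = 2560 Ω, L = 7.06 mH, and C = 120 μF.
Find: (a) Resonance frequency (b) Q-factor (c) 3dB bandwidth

Step 1 — Resonance: ω₀ = 1/√(LC) = 1/√(0.00706·0.00012) = 1086 rad/s.
Step 2 — f₀ = ω₀/(2π) = 172.9 Hz.
Step 3 — Series Q: Q = ω₀L/R = 1086·0.00706/2560 = 0.002996.
Step 4 — Bandwidth: Δω = ω₀/Q = 3.626e+05 rad/s; BW = Δω/(2π) = 5.771e+04 Hz.

(a) f₀ = 172.9 Hz  (b) Q = 0.002996  (c) BW = 5.771e+04 Hz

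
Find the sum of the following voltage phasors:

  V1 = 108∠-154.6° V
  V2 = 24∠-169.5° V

Step 1 — Convert each phasor to rectangular form:
  V1 = 108·(cos(-154.6°) + j·sin(-154.6°)) = -97.56 - j46.32 V
  V2 = 24·(cos(-169.5°) + j·sin(-169.5°)) = -23.6 - j4.374 V
Step 2 — Sum components: V_total = -121.2 - j50.7 V.
Step 3 — Convert to polar: |V_total| = 131.3 V, ∠V_total = -157.3°.

V_total = 131.3∠-157.3° V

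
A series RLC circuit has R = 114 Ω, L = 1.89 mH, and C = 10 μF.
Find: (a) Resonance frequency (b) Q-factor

Step 1 — Resonance condition Im(Z)=0 gives ω₀ = 1/√(LC).
Step 2 — ω₀ = 1/√(0.00189·1e-05) = 7274 rad/s.
Step 3 — f₀ = ω₀/(2π) = 1158 Hz.
Step 4 — Series Q: Q = ω₀L/R = 7274·0.00189/114 = 0.1206.

(a) f₀ = 1158 Hz  (b) Q = 0.1206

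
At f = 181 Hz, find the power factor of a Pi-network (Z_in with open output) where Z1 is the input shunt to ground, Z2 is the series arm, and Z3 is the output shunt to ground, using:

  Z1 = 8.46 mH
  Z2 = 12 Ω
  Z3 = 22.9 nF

Step 1 — Angular frequency: ω = 2π·f = 2π·181 = 1137 rad/s.
Step 2 — Component impedances:
  Z1: Z = jωL = j·1137·0.00846 = 0 + j9.621 Ω
  Z2: Z = R = 12 Ω
  Z3: Z = 1/(jωC) = -j/(ω·C) = 0 - j3.84e+04 Ω
Step 3 — With open output, the series arm Z2 and the output shunt Z3 appear in series to ground: Z2 + Z3 = 12 - j3.84e+04 Ω.
Step 4 — Parallel with input shunt Z1: Z_in = Z1 || (Z2 + Z3) = 7.538e-07 + j9.624 Ω = 9.624∠90.0° Ω.
Step 5 — Power factor: PF = cos(φ) = Re(Z)/|Z| = 7.538e-07/9.624 = 7.833e-08.
Step 6 — Type: Im(Z) = 9.624 ⇒ lagging (phase φ = 90.0°).

PF = 7.833e-08 (lagging, φ = 90.0°)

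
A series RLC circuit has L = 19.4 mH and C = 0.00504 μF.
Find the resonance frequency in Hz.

Step 1 — Resonance condition Im(Z)=0 gives ω₀ = 1/√(LC).
Step 2 — ω₀ = 1/√(0.0194·5.04e-09) = 1.011e+05 rad/s.
Step 3 — f₀ = ω₀/(2π) = 1.61e+04 Hz.

f₀ = 1.61e+04 Hz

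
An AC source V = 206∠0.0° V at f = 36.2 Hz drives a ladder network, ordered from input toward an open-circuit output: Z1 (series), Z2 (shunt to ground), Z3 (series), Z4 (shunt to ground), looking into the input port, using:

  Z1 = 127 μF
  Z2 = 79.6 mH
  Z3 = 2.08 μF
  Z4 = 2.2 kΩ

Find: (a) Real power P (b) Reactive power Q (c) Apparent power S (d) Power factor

Step 1 — Angular frequency: ω = 2π·f = 2π·36.2 = 227.5 rad/s.
Step 2 — Component impedances:
  Z1: Z = 1/(jωC) = -j/(ω·C) = 0 - j34.62 Ω
  Z2: Z = jωL = j·227.5·0.0796 = 0 + j18.11 Ω
  Z3: Z = 1/(jωC) = -j/(ω·C) = 0 - j2114 Ω
  Z4: Z = R = 2200 Ω
Step 3 — Ladder network (open output): work backward from the far end, alternating series and parallel combinations. Z_in = 0.07812 - j16.44 Ω = 16.44∠-89.7° Ω.
Step 4 — Source phasor: V = 206∠0.0° V = 206 V.
Step 5 — Current: I = V / Z = 0.05955 + j12.53 A = 12.53∠89.7° A.
Step 6 — Complex power: S = V·I* = 12.27 - j2581 VA.
Step 7 — Real power: P = Re(S) = 12.27 W.
Step 8 — Reactive power: Q = Im(S) = -2581 VAR.
Step 9 — Apparent power: |S| = 2581 VA.
Step 10 — Power factor: PF = P/|S| = 0.004752 (leading).

(a) P = 12.27 W  (b) Q = -2581 VAR  (c) S = 2581 VA  (d) PF = 0.004752 (leading)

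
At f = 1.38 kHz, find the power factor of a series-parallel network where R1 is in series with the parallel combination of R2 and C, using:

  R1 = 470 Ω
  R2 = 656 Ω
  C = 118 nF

Step 1 — Angular frequency: ω = 2π·f = 2π·1380 = 8671 rad/s.
Step 2 — Component impedances:
  R1: Z = R = 470 Ω
  R2: Z = R = 656 Ω
  C: Z = 1/(jωC) = -j/(ω·C) = 0 - j977.4 Ω
Step 3 — Parallel branch: R2 || C = 1/(1/R2 + 1/C) = 452.3 - j303.6 Ω.
Step 4 — Series with R1: Z_total = R1 + (R2 || C) = 922.3 - j303.6 Ω = 970.9∠-18.2° Ω.
Step 5 — Power factor: PF = cos(φ) = Re(Z)/|Z| = 922.3/970.9 = 0.9499.
Step 6 — Type: Im(Z) = -303.6 ⇒ leading (phase φ = -18.2°).

PF = 0.9499 (leading, φ = -18.2°)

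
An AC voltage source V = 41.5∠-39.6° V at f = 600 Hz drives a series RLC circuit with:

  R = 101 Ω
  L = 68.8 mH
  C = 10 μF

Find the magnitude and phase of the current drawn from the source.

Step 1 — Angular frequency: ω = 2π·f = 2π·600 = 3770 rad/s.
Step 2 — Component impedances:
  R: Z = R = 101 Ω
  L: Z = jωL = j·3770·0.0688 = 0 + j259.4 Ω
  C: Z = 1/(jωC) = -j/(ω·C) = 0 - j26.53 Ω
Step 3 — Series combination: Z_total = R + L + C = 101 + j232.8 Ω = 253.8∠66.6° Ω.
Step 4 — Source phasor: V = 41.5∠-39.6° V = 31.98 - j26.45 V.
Step 5 — Ohm's law: I = V / Z_total = (31.98 - j26.45) / (101 + j232.8) = -0.04548 - j0.1571 A.
Step 6 — Convert to polar: |I| = 0.1635 A, ∠I = -106.2°.

I = 0.1635∠-106.2° A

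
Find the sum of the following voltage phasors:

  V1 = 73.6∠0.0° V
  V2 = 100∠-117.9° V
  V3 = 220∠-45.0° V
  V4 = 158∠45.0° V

Step 1 — Convert each phasor to rectangular form:
  V1 = 73.6·(cos(0.0°) + j·sin(0.0°)) = 73.6 V
  V2 = 100·(cos(-117.9°) + j·sin(-117.9°)) = -46.79 - j88.38 V
  V3 = 220·(cos(-45.0°) + j·sin(-45.0°)) = 155.6 - j155.6 V
  V4 = 158·(cos(45.0°) + j·sin(45.0°)) = 111.7 + j111.7 V
Step 2 — Sum components: V_total = 294.1 - j132.2 V.
Step 3 — Convert to polar: |V_total| = 322.4 V, ∠V_total = -24.2°.

V_total = 322.4∠-24.2° V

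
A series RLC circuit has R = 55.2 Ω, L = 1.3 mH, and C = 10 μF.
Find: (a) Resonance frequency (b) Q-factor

Step 1 — Resonance condition Im(Z)=0 gives ω₀ = 1/√(LC).
Step 2 — ω₀ = 1/√(0.0013·1e-05) = 8771 rad/s.
Step 3 — f₀ = ω₀/(2π) = 1396 Hz.
Step 4 — Series Q: Q = ω₀L/R = 8771·0.0013/55.2 = 0.2066.

(a) f₀ = 1396 Hz  (b) Q = 0.2066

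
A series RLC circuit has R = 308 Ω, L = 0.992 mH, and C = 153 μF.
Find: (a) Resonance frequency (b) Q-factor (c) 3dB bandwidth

Step 1 — Resonance: ω₀ = 1/√(LC) = 1/√(0.000992·0.000153) = 2567 rad/s.
Step 2 — f₀ = ω₀/(2π) = 408.5 Hz.
Step 3 — Series Q: Q = ω₀L/R = 2567·0.000992/308 = 0.008267.
Step 4 — Bandwidth: Δω = ω₀/Q = 3.105e+05 rad/s; BW = Δω/(2π) = 4.942e+04 Hz.

(a) f₀ = 408.5 Hz  (b) Q = 0.008267  (c) BW = 4.942e+04 Hz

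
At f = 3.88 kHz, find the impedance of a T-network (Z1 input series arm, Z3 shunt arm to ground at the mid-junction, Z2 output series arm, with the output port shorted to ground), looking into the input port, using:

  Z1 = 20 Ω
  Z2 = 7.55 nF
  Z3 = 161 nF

Step 1 — Angular frequency: ω = 2π·f = 2π·3880 = 2.438e+04 rad/s.
Step 2 — Component impedances:
  Z1: Z = R = 20 Ω
  Z2: Z = 1/(jωC) = -j/(ω·C) = 0 - j5433 Ω
  Z3: Z = 1/(jωC) = -j/(ω·C) = 0 - j254.8 Ω
Step 3 — With the output port shorted to ground, the output series arm Z2 runs from the junction to ground; the shunt arm Z3 also runs from the junction to ground. They appear in parallel: Z3 || Z2 = 0 - j243.4 Ω.
Step 4 — Series with input arm Z1: Z_in = Z1 + (Z3 || Z2) = 20 - j243.4 Ω = 244.2∠-85.3° Ω.

Z = 20 - j243.4 Ω = 244.2∠-85.3° Ω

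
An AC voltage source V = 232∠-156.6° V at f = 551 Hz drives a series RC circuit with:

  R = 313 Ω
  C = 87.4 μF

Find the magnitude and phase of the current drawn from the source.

Step 1 — Angular frequency: ω = 2π·f = 2π·551 = 3462 rad/s.
Step 2 — Component impedances:
  R: Z = R = 313 Ω
  C: Z = 1/(jωC) = -j/(ω·C) = 0 - j3.305 Ω
Step 3 — Series combination: Z_total = R + C = 313 - j3.305 Ω = 313∠-0.6° Ω.
Step 4 — Source phasor: V = 232∠-156.6° V = -212.9 - j92.14 V.
Step 5 — Ohm's law: I = V / Z_total = (-212.9 - j92.14) / (313 - j3.305) = -0.6771 - j0.3015 A.
Step 6 — Convert to polar: |I| = 0.7412 A, ∠I = -156.0°.

I = 0.7412∠-156.0° A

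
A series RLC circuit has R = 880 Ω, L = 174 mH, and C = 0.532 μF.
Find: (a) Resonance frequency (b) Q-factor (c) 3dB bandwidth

Step 1 — Resonance condition Im(Z)=0 gives ω₀ = 1/√(LC).
Step 2 — ω₀ = 1/√(0.174·5.32e-07) = 3287 rad/s.
Step 3 — f₀ = ω₀/(2π) = 523.1 Hz.
Step 4 — Series Q: Q = ω₀L/R = 3287·0.174/880 = 0.6499.
Step 5 — 3dB bandwidth: Δω = ω₀/Q = 5057 rad/s; BW = Δω/(2π) = 804.9 Hz.

(a) f₀ = 523.1 Hz  (b) Q = 0.6499  (c) BW = 804.9 Hz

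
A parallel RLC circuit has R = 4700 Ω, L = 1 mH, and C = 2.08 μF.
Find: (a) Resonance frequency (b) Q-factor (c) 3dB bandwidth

Step 1 — Resonance: ω₀ = 1/√(LC) = 1/√(0.001·2.08e-06) = 2.193e+04 rad/s.
Step 2 — f₀ = ω₀/(2π) = 3490 Hz.
Step 3 — Parallel Q: Q = R/(ω₀L) = 4700/(2.193e+04·0.001) = 214.4.
Step 4 — Bandwidth: Δω = ω₀/Q = 102.3 rad/s; BW = Δω/(2π) = 16.28 Hz.

(a) f₀ = 3490 Hz  (b) Q = 214.4  (c) BW = 16.28 Hz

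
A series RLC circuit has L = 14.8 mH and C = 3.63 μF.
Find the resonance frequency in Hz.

Step 1 — Resonance condition Im(Z)=0 gives ω₀ = 1/√(LC).
Step 2 — ω₀ = 1/√(0.0148·3.63e-06) = 4314 rad/s.
Step 3 — f₀ = ω₀/(2π) = 686.7 Hz.

f₀ = 686.7 Hz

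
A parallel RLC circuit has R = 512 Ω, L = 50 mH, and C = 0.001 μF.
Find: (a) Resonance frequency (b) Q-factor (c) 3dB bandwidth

Step 1 — Resonance: ω₀ = 1/√(LC) = 1/√(0.05·1e-09) = 1.414e+05 rad/s.
Step 2 — f₀ = ω₀/(2π) = 2.251e+04 Hz.
Step 3 — Parallel Q: Q = R/(ω₀L) = 512/(1.414e+05·0.05) = 0.07241.
Step 4 — Bandwidth: Δω = ω₀/Q = 1.953e+06 rad/s; BW = Δω/(2π) = 3.108e+05 Hz.

(a) f₀ = 2.251e+04 Hz  (b) Q = 0.07241  (c) BW = 3.108e+05 Hz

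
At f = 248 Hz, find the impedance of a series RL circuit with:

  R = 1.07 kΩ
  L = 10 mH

Step 1 — Angular frequency: ω = 2π·f = 2π·248 = 1558 rad/s.
Step 2 — Component impedances:
  R: Z = R = 1070 Ω
  L: Z = jωL = j·1558·0.01 = 0 + j15.58 Ω
Step 3 — Series combination: Z_total = R + L = 1070 + j15.58 Ω = 1070∠0.8° Ω.

Z = 1070 + j15.58 Ω = 1070∠0.8° Ω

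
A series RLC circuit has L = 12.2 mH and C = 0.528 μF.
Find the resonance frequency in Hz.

Step 1 — Resonance condition Im(Z)=0 gives ω₀ = 1/√(LC).
Step 2 — ω₀ = 1/√(0.0122·5.28e-07) = 1.246e+04 rad/s.
Step 3 — f₀ = ω₀/(2π) = 1983 Hz.

f₀ = 1983 Hz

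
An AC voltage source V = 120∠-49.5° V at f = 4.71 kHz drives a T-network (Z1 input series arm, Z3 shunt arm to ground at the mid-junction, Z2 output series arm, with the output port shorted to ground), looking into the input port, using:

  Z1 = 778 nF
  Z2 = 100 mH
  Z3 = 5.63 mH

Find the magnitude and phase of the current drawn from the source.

Step 1 — Angular frequency: ω = 2π·f = 2π·4710 = 2.959e+04 rad/s.
Step 2 — Component impedances:
  Z1: Z = 1/(jωC) = -j/(ω·C) = 0 - j43.43 Ω
  Z2: Z = jωL = j·2.959e+04·0.1 = 0 + j2959 Ω
  Z3: Z = jωL = j·2.959e+04·0.00563 = 0 + j166.6 Ω
Step 3 — With the output port shorted to ground, the output series arm Z2 runs from the junction to ground; the shunt arm Z3 also runs from the junction to ground. They appear in parallel: Z3 || Z2 = 0 + j157.7 Ω.
Step 4 — Series with input arm Z1: Z_in = Z1 + (Z3 || Z2) = 0 + j114.3 Ω = 114.3∠90.0° Ω.
Step 5 — Source phasor: V = 120∠-49.5° V = 77.93 - j91.25 V.
Step 6 — Ohm's law: I = V / Z_total = (77.93 - j91.25) / (0 + j114.3) = -0.7983 - j0.6818 A.
Step 7 — Convert to polar: |I| = 1.05 A, ∠I = -139.5°.

I = 1.05∠-139.5° A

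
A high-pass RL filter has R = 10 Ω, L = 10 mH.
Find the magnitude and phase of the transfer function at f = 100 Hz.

Step 1 — Angular frequency: ω = 2π·100 = 628.3 rad/s.
Step 2 — Transfer function: H(jω) = jωL/(R + jωL).
Step 3 — Numerator jωL = j·6.283; denominator R + jωL = 10 + j6.283.
Step 4 — H = 0.283 + j0.4505.
Step 5 — Magnitude: |H| = 0.532 (-5.5 dB); phase: φ = 57.9°.

|H| = 0.532 (-5.5 dB), φ = 57.9°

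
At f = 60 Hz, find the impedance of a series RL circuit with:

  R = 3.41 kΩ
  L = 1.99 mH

Step 1 — Angular frequency: ω = 2π·f = 2π·60 = 377 rad/s.
Step 2 — Component impedances:
  R: Z = R = 3410 Ω
  L: Z = jωL = j·377·0.00199 = 0 + j0.7502 Ω
Step 3 — Series combination: Z_total = R + L = 3410 + j0.7502 Ω = 3410∠0.0° Ω.

Z = 3410 + j0.7502 Ω = 3410∠0.0° Ω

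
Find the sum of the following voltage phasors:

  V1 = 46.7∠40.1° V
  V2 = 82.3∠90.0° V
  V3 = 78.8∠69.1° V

Step 1 — Convert each phasor to rectangular form:
  V1 = 46.7·(cos(40.1°) + j·sin(40.1°)) = 35.72 + j30.08 V
  V2 = 82.3·(cos(90.0°) + j·sin(90.0°)) = 0 + j82.3 V
  V3 = 78.8·(cos(69.1°) + j·sin(69.1°)) = 28.11 + j73.62 V
Step 2 — Sum components: V_total = 63.83 + j186 V.
Step 3 — Convert to polar: |V_total| = 196.6 V, ∠V_total = 71.1°.

V_total = 196.6∠71.1° V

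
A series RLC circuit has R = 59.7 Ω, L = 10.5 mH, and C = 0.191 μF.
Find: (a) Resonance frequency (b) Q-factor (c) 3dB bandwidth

Step 1 — Resonance condition Im(Z)=0 gives ω₀ = 1/√(LC).
Step 2 — ω₀ = 1/√(0.0105·1.91e-07) = 2.233e+04 rad/s.
Step 3 — f₀ = ω₀/(2π) = 3554 Hz.
Step 4 — Series Q: Q = ω₀L/R = 2.233e+04·0.0105/59.7 = 3.927.
Step 5 — 3dB bandwidth: Δω = ω₀/Q = 5686 rad/s; BW = Δω/(2π) = 904.9 Hz.

(a) f₀ = 3554 Hz  (b) Q = 3.927  (c) BW = 904.9 Hz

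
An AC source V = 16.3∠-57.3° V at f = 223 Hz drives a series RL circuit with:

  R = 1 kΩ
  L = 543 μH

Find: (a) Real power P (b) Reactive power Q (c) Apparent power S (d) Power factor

Step 1 — Angular frequency: ω = 2π·f = 2π·223 = 1401 rad/s.
Step 2 — Component impedances:
  R: Z = R = 1000 Ω
  L: Z = jωL = j·1401·0.000543 = 0 + j0.7608 Ω
Step 3 — Series combination: Z_total = R + L = 1000 + j0.7608 Ω = 1000∠0.0° Ω.
Step 4 — Source phasor: V = 16.3∠-57.3° V = 8.806 - j13.72 V.
Step 5 — Current: I = V / Z = 0.008795 - j0.01372 A = 0.0163∠-57.3° A.
Step 6 — Complex power: S = V·I* = 0.2657 + j0.0002021 VA.
Step 7 — Real power: P = Re(S) = 0.2657 W.
Step 8 — Reactive power: Q = Im(S) = 0.0002021 VAR.
Step 9 — Apparent power: |S| = 0.2657 VA.
Step 10 — Power factor: PF = P/|S| = 1 (lagging).

(a) P = 0.2657 W  (b) Q = 0.0002021 VAR  (c) S = 0.2657 VA  (d) PF = 1 (lagging)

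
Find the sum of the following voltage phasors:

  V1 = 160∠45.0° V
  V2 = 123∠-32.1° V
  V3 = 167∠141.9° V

Step 1 — Convert each phasor to rectangular form:
  V1 = 160·(cos(45.0°) + j·sin(45.0°)) = 113.1 + j113.1 V
  V2 = 123·(cos(-32.1°) + j·sin(-32.1°)) = 104.2 - j65.36 V
  V3 = 167·(cos(141.9°) + j·sin(141.9°)) = -131.4 + j103 V
Step 2 — Sum components: V_total = 85.91 + j150.8 V.
Step 3 — Convert to polar: |V_total| = 173.6 V, ∠V_total = 60.3°.

V_total = 173.6∠60.3° V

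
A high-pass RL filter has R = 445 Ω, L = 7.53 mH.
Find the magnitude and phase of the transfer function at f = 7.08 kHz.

Step 1 — Angular frequency: ω = 2π·7080 = 4.448e+04 rad/s.
Step 2 — Transfer function: H(jω) = jωL/(R + jωL).
Step 3 — Numerator jωL = j·335; denominator R + jωL = 445 + j335.
Step 4 — H = 0.3617 + j0.4805.
Step 5 — Magnitude: |H| = 0.6014 (-4.4 dB); phase: φ = 53.0°.

|H| = 0.6014 (-4.4 dB), φ = 53.0°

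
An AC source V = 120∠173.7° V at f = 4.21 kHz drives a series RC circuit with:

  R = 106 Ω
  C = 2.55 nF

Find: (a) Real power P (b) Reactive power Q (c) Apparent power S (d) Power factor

Step 1 — Angular frequency: ω = 2π·f = 2π·4210 = 2.645e+04 rad/s.
Step 2 — Component impedances:
  R: Z = R = 106 Ω
  C: Z = 1/(jωC) = -j/(ω·C) = 0 - j1.483e+04 Ω
Step 3 — Series combination: Z_total = R + C = 106 - j1.483e+04 Ω = 1.483e+04∠-89.6° Ω.
Step 4 — Source phasor: V = 120∠173.7° V = -119.3 + j13.17 V.
Step 5 — Current: I = V / Z = -0.0009457 - j0.008039 A = 0.008094∠-96.7° A.
Step 6 — Complex power: S = V·I* = 0.006945 - j0.9713 VA.
Step 7 — Real power: P = Re(S) = 0.006945 W.
Step 8 — Reactive power: Q = Im(S) = -0.9713 VAR.
Step 9 — Apparent power: |S| = 0.9713 VA.
Step 10 — Power factor: PF = P/|S| = 0.00715 (leading).

(a) P = 0.006945 W  (b) Q = -0.9713 VAR  (c) S = 0.9713 VA  (d) PF = 0.00715 (leading)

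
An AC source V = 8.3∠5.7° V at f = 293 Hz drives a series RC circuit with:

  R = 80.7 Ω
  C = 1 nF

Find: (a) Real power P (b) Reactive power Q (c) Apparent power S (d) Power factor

Step 1 — Angular frequency: ω = 2π·f = 2π·293 = 1841 rad/s.
Step 2 — Component impedances:
  R: Z = R = 80.7 Ω
  C: Z = 1/(jωC) = -j/(ω·C) = 0 - j5.432e+05 Ω
Step 3 — Series combination: Z_total = R + C = 80.7 - j5.432e+05 Ω = 5.432e+05∠-90.0° Ω.
Step 4 — Source phasor: V = 8.3∠5.7° V = 8.259 + j0.8244 V.
Step 5 — Current: I = V / Z = -1.515e-06 + j1.52e-05 A = 1.528e-05∠95.7° A.
Step 6 — Complex power: S = V·I* = 1.884e-08 - j0.0001268 VA.
Step 7 — Real power: P = Re(S) = 1.884e-08 W.
Step 8 — Reactive power: Q = Im(S) = -0.0001268 VAR.
Step 9 — Apparent power: |S| = 0.0001268 VA.
Step 10 — Power factor: PF = P/|S| = 0.0001486 (leading).

(a) P = 1.884e-08 W  (b) Q = -0.0001268 VAR  (c) S = 0.0001268 VA  (d) PF = 0.0001486 (leading)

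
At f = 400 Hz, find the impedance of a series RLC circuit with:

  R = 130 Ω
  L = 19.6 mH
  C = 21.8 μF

Step 1 — Angular frequency: ω = 2π·f = 2π·400 = 2513 rad/s.
Step 2 — Component impedances:
  R: Z = R = 130 Ω
  L: Z = jωL = j·2513·0.0196 = 0 + j49.26 Ω
  C: Z = 1/(jωC) = -j/(ω·C) = 0 - j18.25 Ω
Step 3 — Series combination: Z_total = R + L + C = 130 + j31.01 Ω = 133.6∠13.4° Ω.

Z = 130 + j31.01 Ω = 133.6∠13.4° Ω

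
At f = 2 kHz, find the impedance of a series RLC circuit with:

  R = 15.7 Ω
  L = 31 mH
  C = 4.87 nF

Step 1 — Angular frequency: ω = 2π·f = 2π·2000 = 1.257e+04 rad/s.
Step 2 — Component impedances:
  R: Z = R = 15.7 Ω
  L: Z = jωL = j·1.257e+04·0.031 = 0 + j389.6 Ω
  C: Z = 1/(jωC) = -j/(ω·C) = 0 - j1.634e+04 Ω
Step 3 — Series combination: Z_total = R + L + C = 15.7 - j1.595e+04 Ω = 1.595e+04∠-89.9° Ω.

Z = 15.7 - j1.595e+04 Ω = 1.595e+04∠-89.9° Ω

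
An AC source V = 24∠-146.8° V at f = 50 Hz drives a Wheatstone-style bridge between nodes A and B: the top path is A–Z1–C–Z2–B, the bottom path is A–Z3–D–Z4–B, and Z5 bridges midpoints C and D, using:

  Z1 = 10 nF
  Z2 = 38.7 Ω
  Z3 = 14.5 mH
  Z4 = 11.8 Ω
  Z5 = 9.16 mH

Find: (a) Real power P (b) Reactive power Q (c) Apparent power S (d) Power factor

Step 1 — Angular frequency: ω = 2π·f = 2π·50 = 314.2 rad/s.
Step 2 — Component impedances:
  Z1: Z = 1/(jωC) = -j/(ω·C) = 0 - j3.183e+05 Ω
  Z2: Z = R = 38.7 Ω
  Z3: Z = jωL = j·314.2·0.0145 = 0 + j4.555 Ω
  Z4: Z = R = 11.8 Ω
  Z5: Z = jωL = j·314.2·0.00916 = 0 + j2.878 Ω
Step 3 — Bridge requires nodal analysis (the Z5 bridge couples midpoints C and D, so the two paths cannot be reduced to a simple series/parallel combination). Setting node B to ground and injecting 1 A at node A, the 3-node admittance system at A, C, D solves to V_A = Z_AB = 9.052 + j4.712 Ω = 10.2∠27.5° Ω.
Step 4 — Source phasor: V = 24∠-146.8° V = -20.08 - j13.14 V.
Step 5 — Current: I = V / Z = -2.34 - j0.2336 A = 2.352∠-174.3° A.
Step 6 — Complex power: S = V·I* = 50.07 + j26.06 VA.
Step 7 — Real power: P = Re(S) = 50.07 W.
Step 8 — Reactive power: Q = Im(S) = 26.06 VAR.
Step 9 — Apparent power: |S| = 56.44 VA.
Step 10 — Power factor: PF = P/|S| = 0.887 (lagging).

(a) P = 50.07 W  (b) Q = 26.06 VAR  (c) S = 56.44 VA  (d) PF = 0.887 (lagging)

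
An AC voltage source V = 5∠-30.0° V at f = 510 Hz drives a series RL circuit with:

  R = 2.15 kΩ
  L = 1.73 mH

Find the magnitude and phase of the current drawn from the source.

Step 1 — Angular frequency: ω = 2π·f = 2π·510 = 3204 rad/s.
Step 2 — Component impedances:
  R: Z = R = 2150 Ω
  L: Z = jωL = j·3204·0.00173 = 0 + j5.544 Ω
Step 3 — Series combination: Z_total = R + L = 2150 + j5.544 Ω = 2150∠0.1° Ω.
Step 4 — Source phasor: V = 5∠-30.0° V = 4.33 - j2.5 V.
Step 5 — Ohm's law: I = V / Z_total = (4.33 - j2.5) / (2150 + j5.544) = 0.002011 - j0.001168 A.
Step 6 — Convert to polar: |I| = 0.002326 A, ∠I = -30.1°.

I = 0.002326∠-30.1° A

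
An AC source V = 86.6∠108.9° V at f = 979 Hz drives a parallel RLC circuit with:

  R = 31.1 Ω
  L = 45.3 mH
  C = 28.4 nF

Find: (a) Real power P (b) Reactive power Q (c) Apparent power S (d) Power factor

Step 1 — Angular frequency: ω = 2π·f = 2π·979 = 6151 rad/s.
Step 2 — Component impedances:
  R: Z = R = 31.1 Ω
  L: Z = jωL = j·6151·0.0453 = 0 + j278.7 Ω
  C: Z = 1/(jωC) = -j/(ω·C) = 0 - j5724 Ω
Step 3 — Parallel combination: 1/Z_total = 1/R + 1/L + 1/C; Z_total = 30.75 + j3.265 Ω = 30.93∠6.1° Ω.
Step 4 — Source phasor: V = 86.6∠108.9° V = -28.05 + j81.93 V.
Step 5 — Current: I = V / Z = -0.6223 + j2.73 A = 2.8∠102.8° A.
Step 6 — Complex power: S = V·I* = 241.1 + j25.6 VA.
Step 7 — Real power: P = Re(S) = 241.1 W.
Step 8 — Reactive power: Q = Im(S) = 25.6 VAR.
Step 9 — Apparent power: |S| = 242.5 VA.
Step 10 — Power factor: PF = P/|S| = 0.9944 (lagging).

(a) P = 241.1 W  (b) Q = 25.6 VAR  (c) S = 242.5 VA  (d) PF = 0.9944 (lagging)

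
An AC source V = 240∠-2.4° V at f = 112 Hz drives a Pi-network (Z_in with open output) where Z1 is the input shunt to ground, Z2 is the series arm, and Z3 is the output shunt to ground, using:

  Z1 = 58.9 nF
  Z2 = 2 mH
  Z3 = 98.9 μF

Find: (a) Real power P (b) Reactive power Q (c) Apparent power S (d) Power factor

Step 1 — Angular frequency: ω = 2π·f = 2π·112 = 703.7 rad/s.
Step 2 — Component impedances:
  Z1: Z = 1/(jωC) = -j/(ω·C) = 0 - j2.413e+04 Ω
  Z2: Z = jωL = j·703.7·0.002 = 0 + j1.407 Ω
  Z3: Z = 1/(jωC) = -j/(ω·C) = 0 - j14.37 Ω
Step 3 — With open output, the series arm Z2 and the output shunt Z3 appear in series to ground: Z2 + Z3 = 0 - j12.96 Ω.
Step 4 — Parallel with input shunt Z1: Z_in = Z1 || (Z2 + Z3) = 0 - j12.95 Ω = 12.95∠-90.0° Ω.
Step 5 — Source phasor: V = 240∠-2.4° V = 239.8 - j10.05 V.
Step 6 — Current: I = V / Z = 0.7758 + j18.51 A = 18.53∠87.6° A.
Step 7 — Complex power: S = V·I* = 0 - j4447 VA.
Step 8 — Real power: P = Re(S) = 0 W.
Step 9 — Reactive power: Q = Im(S) = -4447 VAR.
Step 10 — Apparent power: |S| = 4447 VA.
Step 11 — Power factor: PF = P/|S| = 0 (leading).

(a) P = 0 W  (b) Q = -4447 VAR  (c) S = 4447 VA  (d) PF = 0 (leading)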